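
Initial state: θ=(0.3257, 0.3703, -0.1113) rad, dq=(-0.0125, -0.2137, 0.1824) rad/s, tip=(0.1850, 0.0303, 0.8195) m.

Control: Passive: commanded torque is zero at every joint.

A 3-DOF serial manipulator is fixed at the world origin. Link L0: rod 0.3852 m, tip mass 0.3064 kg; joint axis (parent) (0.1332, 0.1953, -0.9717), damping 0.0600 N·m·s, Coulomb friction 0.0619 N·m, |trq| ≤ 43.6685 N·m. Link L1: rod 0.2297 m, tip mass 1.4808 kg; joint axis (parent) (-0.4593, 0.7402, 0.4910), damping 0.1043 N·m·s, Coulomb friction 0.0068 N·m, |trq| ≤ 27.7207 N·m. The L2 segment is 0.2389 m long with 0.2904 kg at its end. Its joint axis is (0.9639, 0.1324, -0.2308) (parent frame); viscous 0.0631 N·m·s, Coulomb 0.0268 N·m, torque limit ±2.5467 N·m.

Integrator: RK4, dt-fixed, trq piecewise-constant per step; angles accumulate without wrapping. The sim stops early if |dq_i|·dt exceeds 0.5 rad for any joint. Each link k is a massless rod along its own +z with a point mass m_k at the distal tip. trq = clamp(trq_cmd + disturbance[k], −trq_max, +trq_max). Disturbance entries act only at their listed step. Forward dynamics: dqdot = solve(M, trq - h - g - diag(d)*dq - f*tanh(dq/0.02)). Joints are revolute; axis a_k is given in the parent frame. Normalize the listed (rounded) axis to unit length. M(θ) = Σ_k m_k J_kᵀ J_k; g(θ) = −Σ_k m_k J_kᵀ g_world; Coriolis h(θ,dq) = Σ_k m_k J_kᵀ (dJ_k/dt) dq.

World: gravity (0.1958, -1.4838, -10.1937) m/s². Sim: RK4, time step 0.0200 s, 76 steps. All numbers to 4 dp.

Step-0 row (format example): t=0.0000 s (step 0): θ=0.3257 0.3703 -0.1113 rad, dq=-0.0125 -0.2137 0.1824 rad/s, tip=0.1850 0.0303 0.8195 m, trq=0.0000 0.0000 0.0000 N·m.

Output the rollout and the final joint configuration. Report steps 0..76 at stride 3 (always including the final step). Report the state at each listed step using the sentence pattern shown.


t=0.0600 s (step 3): θ=0.3413 0.3764 -0.1100 rad, dq=0.5077 0.4255 -0.0480 rad/s, tip=0.1899 0.0265 0.8182 m, trq=0.0000 0.0000 0.0000 N·m.
t=0.1200 s (step 6): θ=0.3854 0.4227 -0.1143 rad, dq=0.9549 1.1377 -0.0963 rad/s, tip=0.2131 0.0215 0.8094 m, trq=0.0000 0.0000 0.0000 N·m.
t=0.1800 s (step 9): θ=0.4553 0.5160 -0.1215 rad, dq=1.3701 2.0058 -0.1396 rad/s, tip=0.2548 0.0142 0.7897 m, trq=0.0000 0.0000 0.0000 N·m.
t=0.2400 s (step 12): θ=0.5500 0.6685 -0.1306 rad, dq=1.7962 3.1260 -0.1578 rad/s, tip=0.3148 0.0034 0.7522 m, trq=0.0000 0.0000 0.0000 N·m.
t=0.3000 s (step 15): θ=0.6732 0.8981 -0.1389 rad, dq=2.3462 4.5952 -0.0968 rad/s, tip=0.3892 -0.0126 0.6848 m, trq=0.0000 0.0000 0.0000 N·m.
t=0.3600 s (step 18): θ=0.8390 1.2290 -0.1399 rad, dq=3.2872 6.5244 0.0493 rad/s, tip=0.4642 -0.0359 0.5716 m, trq=0.0000 0.0000 0.0000 N·m.
t=0.4200 s (step 21): θ=1.0877 1.6947 -0.1234 rad, dq=5.2817 9.1488 0.6786 rad/s, tip=0.5065 -0.0671 0.4017 m, trq=0.0000 0.0000 0.0000 N·m.
t=0.4800 s (step 24): θ=1.5395 2.3565 -0.0141 rad, dq=10.8419 13.3428 3.8249 rad/s, tip=0.4625 -0.1069 0.1922 m, trq=0.0000 0.0000 0.0000 N·m.
t=0.5400 s (step 27): θ=2.3701 3.1335 0.5942 rad, dq=10.1973 5.4315 14.8857 rad/s, tip=0.2816 -0.1518 0.0279 m, trq=0.0000 0.0000 0.0000 N·m.
t=0.6000 s (step 30): θ=2.6625 3.0351 1.2475 rad, dq=1.5443 -6.2888 6.6447 rad/s, tip=0.0574 -0.2355 -0.0154 m, trq=0.0000 0.0000 0.0000 N·m.
t=0.6600 s (step 33): θ=2.7261 2.5760 1.4014 rad, dq=1.3659 -7.8781 -1.3056 rad/s, tip=-0.1158 -0.3361 0.0280 m, trq=0.0000 0.0000 0.0000 N·m.
t=0.7200 s (step 36): θ=2.8542 2.1625 1.1496 rad, dq=2.8690 -5.6651 -6.4574 rad/s, tip=-0.2416 -0.4073 0.0812 m, trq=0.0000 0.0000 0.0000 N·m.
t=0.7800 s (step 39): θ=3.0583 1.9031 0.7036 rad, dq=3.8110 -3.0241 -7.8062 rad/s, tip=-0.3385 -0.4465 0.1254 m, trq=0.0000 0.0000 0.0000 N·m.
t=0.8400 s (step 42): θ=3.2981 1.7928 0.2715 rad, dq=4.0998 -0.6980 -6.2660 rad/s, tip=-0.4060 -0.4434 0.1555 m, trq=0.0000 0.0000 0.0000 N·m.
t=0.9000 s (step 45): θ=3.5455 1.8165 -0.0285 rad, dq=4.1494 1.4770 -3.6962 rad/s, tip=-0.4510 -0.4009 0.1579 m, trq=0.0000 0.0000 0.0000 N·m.
t=0.9600 s (step 48): θ=3.8000 1.9687 -0.1737 rad, dq=4.3968 3.5803 -1.1721 rad/s, tip=-0.4777 -0.3312 0.1296 m, trq=0.0000 0.0000 0.0000 N·m.
t=1.0200 s (step 51): θ=4.0844 2.2430 -0.1722 rad, dq=5.2083 5.5290 1.2064 rad/s, tip=-0.4797 -0.2423 0.0781 m, trq=0.0000 0.0000 0.0000 N·m.
t=1.0800 s (step 54): θ=4.4363 2.6200 -0.0123 rad, dq=6.4537 6.7302 4.3846 rad/s, tip=-0.4448 -0.1430 0.0198 m, trq=0.0000 0.0000 0.0000 N·m.
t=1.1400 s (step 57): θ=4.7716 2.9425 0.3598 rad, dq=3.5895 2.9681 7.3578 rad/s, tip=-0.3736 -0.0482 -0.0206 m, trq=0.0000 0.0000 0.0000 N·m.
t=1.2000 s (step 60): θ=4.8627 3.0008 0.7826 rad, dq=0.0852 -0.2472 6.4318 rad/s, tip=-0.3022 0.0322 -0.0243 m, trq=0.0000 0.0000 0.0000 N·m.
t=1.2600 s (step 63): θ=4.8432 2.9764 1.1123 rad, dq=-0.5567 -0.3915 4.4810 rad/s, tip=-0.2537 0.0863 0.0012 m, trq=0.0000 0.0000 0.0000 N·m.
t=1.3200 s (step 66): θ=4.8017 2.9601 1.3178 rad, dq=-0.8367 -0.1486 2.3861 rad/s, tip=-0.2300 0.1087 0.0276 m, trq=0.0000 0.0000 0.0000 N·m.
t=1.3800 s (step 69): θ=4.7397 2.9564 1.4027 rad, dq=-1.2631 -0.0082 0.4844 rad/s, tip=-0.2266 0.1063 0.0378 m, trq=0.0000 0.0000 0.0000 N·m.
t=1.4400 s (step 72): θ=4.6457 2.9545 1.3851 rad, dq=-1.9014 -0.0978 -0.9778 rad/s, tip=-0.2381 0.0840 0.0298 m, trq=0.0000 0.0000 0.0000 N·m.
t=1.5000 s (step 75): θ=4.5086 2.9393 1.2917 rad, dq=-2.6829 -0.4505 -2.0780 rad/s, tip=-0.2590 0.0423 0.0097 m, trq=0.0000 0.0000 0.0000 N·m.
t=1.5200 s (step 76): θ=4.4523 2.9286 1.2472 rad, dq=-2.9503 -0.6146 -2.3620 rad/s, tip=-0.2669 0.0238 0.0017 m.
final θ (rad): 4.4523 2.9286 1.2472


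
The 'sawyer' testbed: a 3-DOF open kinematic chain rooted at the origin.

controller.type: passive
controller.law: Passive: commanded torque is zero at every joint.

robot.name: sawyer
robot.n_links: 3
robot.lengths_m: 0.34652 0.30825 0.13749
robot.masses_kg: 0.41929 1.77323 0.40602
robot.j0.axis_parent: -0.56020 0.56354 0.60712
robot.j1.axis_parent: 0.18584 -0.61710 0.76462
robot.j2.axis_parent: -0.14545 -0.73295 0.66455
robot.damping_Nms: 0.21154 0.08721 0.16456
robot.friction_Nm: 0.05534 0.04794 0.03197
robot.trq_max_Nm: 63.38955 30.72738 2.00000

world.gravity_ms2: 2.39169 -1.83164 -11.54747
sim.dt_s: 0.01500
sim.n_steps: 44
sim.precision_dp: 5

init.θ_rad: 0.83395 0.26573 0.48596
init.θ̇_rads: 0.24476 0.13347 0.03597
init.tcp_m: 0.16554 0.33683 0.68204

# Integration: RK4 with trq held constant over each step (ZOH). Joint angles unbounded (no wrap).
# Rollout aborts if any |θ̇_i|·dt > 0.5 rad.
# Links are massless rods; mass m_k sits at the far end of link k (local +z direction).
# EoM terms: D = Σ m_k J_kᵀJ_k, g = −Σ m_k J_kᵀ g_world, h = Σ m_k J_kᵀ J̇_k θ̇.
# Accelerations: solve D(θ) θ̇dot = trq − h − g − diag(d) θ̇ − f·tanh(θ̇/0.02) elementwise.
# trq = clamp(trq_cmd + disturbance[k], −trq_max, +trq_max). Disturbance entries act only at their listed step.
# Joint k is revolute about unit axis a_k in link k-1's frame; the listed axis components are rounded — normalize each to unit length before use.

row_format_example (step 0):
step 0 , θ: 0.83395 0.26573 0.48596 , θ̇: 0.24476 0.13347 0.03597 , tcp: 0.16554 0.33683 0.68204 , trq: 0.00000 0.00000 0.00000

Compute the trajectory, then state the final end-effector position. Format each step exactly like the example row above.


step 1 , θ: 0.83928 0.26882 0.48886 , θ̇: 0.46679 0.28650 0.30604 , tcp: 0.16597 0.33839 0.68091 , trq: 0.00000 0.00000 0.00000
step 2 , θ: 0.84794 0.27435 0.49456 , θ̇: 0.68871 0.45096 0.43743 , tcp: 0.16655 0.34071 0.67914 , trq: 0.00000 0.00000 0.00000
step 3 , θ: 0.85993 0.28233 0.50173 , θ̇: 0.90887 0.61393 0.51055 , tcp: 0.16736 0.34386 0.67670 , trq: 0.00000 0.00000 0.00000
step 4 , θ: 0.87521 0.29276 0.50976 , θ̇: 1.12919 0.77632 0.55603 , tcp: 0.16844 0.34787 0.67358 , trq: 0.00000 0.00000 0.00000
step 5 , θ: 0.89382 0.30564 0.51834 , θ̇: 1.35257 0.94331 0.58616 , tcp: 0.16983 0.35274 0.66973 , trq: 0.00000 0.00000 0.00000
step 6 , θ: 0.91582 0.32111 0.52729 , θ̇: 1.58218 1.12148 0.60614 , tcp: 0.17153 0.35845 0.66511 , trq: 0.00000 0.00000 0.00000
step 7 , θ: 0.94133 0.33938 0.53648 , θ̇: 1.82117 1.31778 0.61846 , tcp: 0.17356 0.36499 0.65969 , trq: 0.00000 0.00000 0.00000
step 8 , θ: 0.97051 0.36077 0.54581 , θ̇: 2.07250 1.53894 0.62471 , tcp: 0.17595 0.37231 0.65339 , trq: 0.00000 0.00000 0.00000
step 9 , θ: 1.00358 0.38570 0.55520 , θ̇: 2.33849 1.79045 0.62650 , tcp: 0.17871 0.38038 0.64615 , trq: 0.00000 0.00000 0.00000
step 10 , θ: 1.04075 0.41465 0.56459 , θ̇: 2.61999 2.07485 0.62616 , tcp: 0.18189 0.38913 0.63787 , trq: 0.00000 0.00000 0.00000
step 11 , θ: 1.08225 0.44810 0.57398 , θ̇: 2.91539 2.38948 0.62696 , tcp: 0.18557 0.39848 0.62844 , trq: 0.00000 0.00000 0.00000
step 12 , θ: 1.12826 0.48645 0.58342 , θ̇: 3.21983 2.72520 0.63240 , tcp: 0.18982 0.40838 0.61772 , trq: 0.00000 0.00000 0.00000
step 13 , θ: 1.17885 0.52990 0.59298 , θ̇: 3.52567 3.06802 0.64441 , tcp: 0.19475 0.41875 0.60555 , trq: 0.00000 0.00000 0.00000
step 14 , θ: 1.23399 0.57846 0.60276 , θ̇: 3.82440 3.40388 0.66112 , tcp: 0.20047 0.42956 0.59173 , trq: 0.00000 0.00000 0.00000
step 15 , θ: 1.29351 0.63194 0.61279 , θ̇: 4.10877 3.72375 0.67632 , tcp: 0.20703 0.44077 0.57605 , trq: 0.00000 0.00000 0.00000
step 16 , θ: 1.35716 0.69008 0.62299 , θ̇: 4.37384 4.02536 0.68114 , tcp: 0.21446 0.45237 0.55827 , trq: 0.00000 0.00000 0.00000
step 17 , θ: 1.42462 0.75263 0.63313 , θ̇: 4.61663 4.31172 0.66656 , tcp: 0.22274 0.46437 0.53814 , trq: 0.00000 0.00000 0.00000
step 18 , θ: 1.49554 0.81938 0.64285 , θ̇: 4.83518 4.58844 0.62498 , tcp: 0.23177 0.47674 0.51539 , trq: 0.00000 0.00000 0.00000
step 19 , θ: 1.56954 0.89026 0.65172 , θ̇: 5.02784 4.86166 0.55082 , tcp: 0.24138 0.48943 0.48974 , trq: 0.00000 0.00000 0.00000
step 20 , θ: 1.64623 0.96524 0.65921 , θ̇: 5.19286 5.13702 0.44031 , tcp: 0.25131 0.50234 0.46095 , trq: 0.00000 0.00000 0.00000
step 21 , θ: 1.72518 1.04440 0.66475 , θ̇: 5.32828 5.41928 0.29141 , tcp: 0.26126 0.51532 0.42876 , trq: 0.00000 0.00000 0.00000
step 22 , θ: 1.80592 1.12787 0.66777 , θ̇: 5.43202 5.71242 0.10371 , tcp: 0.27086 0.52813 0.39299 , trq: 0.00000 0.00000 0.00000
step 23 , θ: 1.88797 1.21582 0.66792 , θ̇: 5.50086 6.00810 -0.02818 , tcp: 0.27969 0.54046 0.35349 , trq: 0.00000 0.00000 0.00000
step 24 , θ: 1.97078 1.30819 0.66696 , θ̇: 5.53411 6.31443 -0.12769 , tcp: 0.28732 0.55177 0.31015 , trq: 0.00000 0.00000 0.00000
step 25 , θ: 2.05381 1.40541 0.66354 , θ̇: 5.53111 6.65355 -0.34614 , tcp: 0.29328 0.56165 0.26301 , trq: 0.00000 0.00000 0.00000
step 26 , θ: 2.13651 1.50794 0.65628 , θ̇: 5.48871 7.02293 -0.63048 , tcp: 0.29707 0.56967 0.21218 , trq: 0.00000 0.00000 0.00000
step 27 , θ: 2.21826 1.61626 0.64447 , θ̇: 5.40390 7.42500 -0.94893 , tcp: 0.29822 0.57526 0.15793 , trq: 0.00000 0.00000 0.00000
step 28 , θ: 2.29840 1.73089 0.62775 , θ̇: 5.27294 7.86671 -1.28133 , tcp: 0.29630 0.57781 0.10063 , trq: 0.00000 0.00000 0.00000
step 29 , θ: 2.37619 1.85252 0.60604 , θ̇: 5.09021 8.36047 -1.61230 , tcp: 0.29095 0.57671 0.04076 , trq: 0.00000 0.00000 0.00000
step 30 , θ: 2.45080 1.98206 0.57946 , θ̇: 4.84632 8.92722 -1.92850 , tcp: 0.28187 0.57134 -0.02107 , trq: 0.00000 0.00000 0.00000
step 31 , θ: 2.52119 2.12087 0.54833 , θ̇: 4.52464 9.60312 -2.21764 , tcp: 0.26881 0.56114 -0.08418 , trq: 0.00000 0.00000 0.00000
step 32 , θ: 2.58600 2.27102 0.51313 , θ̇: 4.09402 10.45433 -2.46819 , tcp: 0.25162 0.54563 -0.14780 , trq: 0.00000 0.00000 0.00000
step 33 , θ: 2.64317 2.43601 0.47453 , θ̇: 3.49170 11.61356 -2.66926 , tcp: 0.23011 0.52448 -0.21115 , trq: 0.00000 0.00000 0.00000
step 34 , θ: 2.68922 2.62240 0.43335 , θ̇: 2.57414 13.38817 -2.80976 , tcp: 0.20405 0.49759 -0.27349 , trq: 0.00000 0.00000 0.00000
step 35 , θ: 2.71696 2.84480 0.39063 , θ̇: 0.93208 16.68150 -2.86755 , tcp: 0.17278 0.46546 -0.33435 , trq: 0.00000 0.00000 0.00000
step 36 , θ: 2.70627 3.14712 0.34869 , θ̇: -3.11599 25.37244 -2.44522 , tcp: 0.13334 0.43109 -0.39416 , trq: 0.00000 0.00000 0.00000
step 37 , θ: 2.62064 3.61037 0.37537 , θ̇: -5.42444 29.68145 7.17037 , tcp: 0.06675 0.41608 -0.44909 , trq: 0.00000 0.00000 0.00000
step 38 , θ: 2.59338 3.92872 0.50886 , θ̇: 0.28743 16.73897 6.68710 , tcp: -0.02099 0.42595 -0.47433 , trq: 0.00000 0.00000 0.00000
step 39 , θ: 2.61297 4.15087 0.57786 , θ̇: 2.07704 13.43240 2.66560 , tcp: -0.10211 0.43534 -0.48199 , trq: 0.00000 0.00000 0.00000
step 40 , θ: 2.65197 4.33908 0.59754 , θ̇: 3.04582 11.79867 0.22180 , tcp: -0.17708 0.44018 -0.48066 , trq: 0.00000 0.00000 0.00000
step 41 , θ: 2.70285 4.50715 0.59163 , θ̇: 3.70317 10.65929 -0.81564 , tcp: -0.24731 0.43970 -0.47310 , trq: 0.00000 0.00000 0.00000
step 42 , θ: 2.76227 4.66000 0.57563 , θ̇: 4.19856 9.74608 -1.24082 , tcp: -0.31341 0.43400 -0.46044 , trq: 0.00000 0.00000 0.00000
step 43 , θ: 2.82829 4.80006 0.55590 , θ̇: 4.59041 8.93974 -1.34897 , tcp: -0.37528 0.42346 -0.44350 , trq: 0.00000 0.00000 0.00000
step 44 , θ: 2.89959 4.92842 0.53595 , θ̇: 4.90335 8.17728 -1.28947 , tcp: -0.43266 0.40852 -0.42304
final tcp position (m): -0.43266 0.40852 -0.42304


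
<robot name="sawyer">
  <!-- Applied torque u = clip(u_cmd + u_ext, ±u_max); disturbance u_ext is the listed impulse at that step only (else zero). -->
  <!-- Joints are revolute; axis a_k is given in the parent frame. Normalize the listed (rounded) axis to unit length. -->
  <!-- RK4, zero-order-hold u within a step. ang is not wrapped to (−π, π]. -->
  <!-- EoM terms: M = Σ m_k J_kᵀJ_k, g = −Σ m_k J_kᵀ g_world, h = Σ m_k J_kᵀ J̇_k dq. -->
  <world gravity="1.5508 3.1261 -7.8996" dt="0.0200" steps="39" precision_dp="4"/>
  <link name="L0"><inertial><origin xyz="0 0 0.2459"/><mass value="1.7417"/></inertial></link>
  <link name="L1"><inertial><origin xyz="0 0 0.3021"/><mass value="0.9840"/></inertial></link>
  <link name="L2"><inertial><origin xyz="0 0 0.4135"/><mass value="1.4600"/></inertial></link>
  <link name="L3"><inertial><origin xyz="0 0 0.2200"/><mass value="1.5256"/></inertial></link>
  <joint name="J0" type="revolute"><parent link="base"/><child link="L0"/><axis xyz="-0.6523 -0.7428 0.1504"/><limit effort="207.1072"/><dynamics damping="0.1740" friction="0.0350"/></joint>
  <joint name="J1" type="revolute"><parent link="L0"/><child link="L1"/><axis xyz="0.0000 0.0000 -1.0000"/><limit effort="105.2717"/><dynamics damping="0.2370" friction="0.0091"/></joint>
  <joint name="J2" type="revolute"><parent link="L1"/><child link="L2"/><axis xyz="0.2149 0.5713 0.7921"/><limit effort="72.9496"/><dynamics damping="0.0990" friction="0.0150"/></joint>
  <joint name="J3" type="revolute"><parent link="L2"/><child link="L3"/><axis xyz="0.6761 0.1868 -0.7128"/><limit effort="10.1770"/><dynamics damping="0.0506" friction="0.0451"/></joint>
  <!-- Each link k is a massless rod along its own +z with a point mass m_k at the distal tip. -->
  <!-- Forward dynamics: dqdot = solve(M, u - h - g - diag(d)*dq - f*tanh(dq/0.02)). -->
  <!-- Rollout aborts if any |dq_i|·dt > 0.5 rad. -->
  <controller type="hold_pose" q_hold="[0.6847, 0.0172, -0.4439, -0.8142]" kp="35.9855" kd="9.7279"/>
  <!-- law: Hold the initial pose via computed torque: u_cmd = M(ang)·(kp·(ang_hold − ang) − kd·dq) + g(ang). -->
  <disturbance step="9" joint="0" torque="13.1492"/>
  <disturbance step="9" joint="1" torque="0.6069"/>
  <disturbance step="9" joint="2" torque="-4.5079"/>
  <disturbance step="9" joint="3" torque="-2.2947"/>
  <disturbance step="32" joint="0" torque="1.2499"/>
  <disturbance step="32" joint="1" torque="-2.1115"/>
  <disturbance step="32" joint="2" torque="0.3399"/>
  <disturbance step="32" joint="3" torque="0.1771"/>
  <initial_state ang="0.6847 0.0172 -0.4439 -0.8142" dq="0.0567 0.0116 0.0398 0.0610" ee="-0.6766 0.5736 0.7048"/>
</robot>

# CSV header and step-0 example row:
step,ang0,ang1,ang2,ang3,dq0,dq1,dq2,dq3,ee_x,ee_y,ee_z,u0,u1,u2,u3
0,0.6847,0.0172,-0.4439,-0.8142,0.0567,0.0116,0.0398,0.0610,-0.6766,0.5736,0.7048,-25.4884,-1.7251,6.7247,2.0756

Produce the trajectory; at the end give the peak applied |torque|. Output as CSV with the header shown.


step,ang0,ang1,ang2,ang3,dq0,dq1,dq2,dq3,ee_x,ee_y,ee_z,u0,u1,u2,u3
1,0.6857,0.0174,-0.4431,-0.8136,0.0438,0.0043,0.0344,0.0115,-0.6772,0.5738,0.7042,-25.3016,-1.7265,6.6853,2.0748
2,0.6865,0.0174,-0.4426,-0.8135,0.0310,-0.0011,0.0133,0.0100,-0.6776,0.5740,0.7037,-25.1296,-1.7295,6.6488,2.0677
3,0.6870,0.0174,-0.4424,-0.8135,0.0215,-0.0035,0.0012,0.0080,-0.6779,0.5742,0.7033,-24.9727,-1.7337,6.6145,2.0606
4,0.6874,0.0173,-0.4423,-0.8135,0.0145,-0.0038,-0.0043,0.0059,-0.6781,0.5743,0.7030,-24.8309,-1.7380,6.5824,2.0536
5,0.6876,0.0172,-0.4423,-0.8135,0.0092,-0.0033,-0.0066,0.0049,-0.6783,0.5744,0.7028,-24.7039,-1.7420,6.5531,2.0468
6,0.6878,0.0172,-0.4424,-0.8136,0.0051,-0.0025,-0.0073,0.0044,-0.6784,0.5744,0.7026,-24.5909,-1.7456,6.5266,2.0406
7,0.6879,0.0171,-0.4424,-0.8136,0.0019,-0.0017,-0.0070,0.0042,-0.6785,0.5745,0.7025,-24.4910,-1.7485,6.5030,2.0349
8,0.6879,0.0171,-0.4425,-0.8137,-0.0006,-0.0009,-0.0064,0.0042,-0.6785,0.5745,0.7025,-24.4030,-1.7510,6.4822,2.0298
9,0.6879,0.0171,-0.4425,-0.8138,-0.0026,-0.0003,-0.0056,0.0042,-0.6785,0.5745,0.7025,-11.1767,-1.1461,1.9559,-0.2693
10,0.6878,0.0171,-0.4429,-0.8257,-0.0078,0.0055,-0.0427,-1.1686,-0.6783,0.5750,0.7007,-26.9119,-1.8803,7.3597,2.4680
11,0.6876,0.0173,-0.4442,-0.8454,-0.0123,0.0094,-0.0835,-0.8050,-0.6780,0.5758,0.6976,-26.5092,-1.8715,7.2331,2.3803
12,0.6873,0.0175,-0.4460,-0.8587,-0.0140,0.0086,-0.1009,-0.5268,-0.6777,0.5764,0.6953,-26.1471,-1.8639,7.1196,2.3063
13,0.6870,0.0177,-0.4481,-0.8671,-0.0141,0.0069,-0.1034,-0.3139,-0.6776,0.5769,0.6937,-25.8227,-1.8574,7.0177,2.2440
14,0.6868,0.0178,-0.4501,-0.8717,-0.0131,0.0055,-0.0967,-0.1514,-0.6774,0.5773,0.6926,-25.5335,-1.8515,6.9265,2.1918
15,0.6865,0.0179,-0.4519,-0.8735,-0.0115,0.0048,-0.0847,-0.0290,-0.6774,0.5775,0.6921,-25.2770,-1.8459,6.8451,2.1482
16,0.6863,0.0180,-0.4533,-0.8735,-0.0069,0.0077,-0.0454,0.0098,-0.6773,0.5777,0.6919,-25.0500,-1.8399,6.7725,2.1196
17,0.6862,0.0182,-0.4537,-0.8733,-0.0029,0.0093,-0.0054,0.0138,-0.6772,0.5777,0.6918,-24.8489,-1.8318,6.7080,2.0993
18,0.6862,0.0183,-0.4536,-0.8730,-0.0022,0.0070,0.0164,0.0185,-0.6772,0.5777,0.6920,-24.6721,-1.8232,6.6534,2.0831
19,0.6861,0.0185,-0.4531,-0.8726,-0.0025,0.0039,0.0306,0.0197,-0.6771,0.5776,0.6922,-24.5178,-1.8154,6.6064,2.0701
20,0.6861,0.0185,-0.4524,-0.8722,-0.0030,0.0013,0.0407,0.0203,-0.6770,0.5775,0.6925,-24.3843,-1.8083,6.5654,2.0591
21,0.6860,0.0185,-0.4515,-0.8718,-0.0034,-0.0007,0.0481,0.0205,-0.6769,0.5774,0.6929,-24.2693,-1.8020,6.5294,2.0498
22,0.6859,0.0185,-0.4505,-0.8714,-0.0036,-0.0021,0.0534,0.0205,-0.6768,0.5772,0.6933,-24.1712,-1.7963,6.4980,2.0418
23,0.6859,0.0184,-0.4494,-0.8710,-0.0038,-0.0032,0.0568,0.0204,-0.6768,0.5770,0.6937,-24.0881,-1.7912,6.4708,2.0351
24,0.6858,0.0184,-0.4483,-0.8706,-0.0039,-0.0039,0.0587,0.0202,-0.6767,0.5768,0.6942,-24.0183,-1.7865,6.4473,2.0294
25,0.6857,0.0183,-0.4471,-0.8702,-0.0039,-0.0044,0.0593,0.0200,-0.6766,0.5765,0.6947,-23.9603,-1.7824,6.4272,2.0247
26,0.6856,0.0182,-0.4459,-0.8698,-0.0039,-0.0047,0.0588,0.0198,-0.6765,0.5763,0.6951,-23.9128,-1.7786,6.4100,2.0209
27,0.6856,0.0181,-0.4447,-0.8694,-0.0038,-0.0048,0.0576,0.0196,-0.6764,0.5761,0.6956,-23.8744,-1.7752,6.3956,2.0178
28,0.6855,0.0180,-0.4436,-0.8690,-0.0036,-0.0048,0.0557,0.0193,-0.6763,0.5759,0.6960,-23.8440,-1.7721,6.3836,2.0153
29,0.6854,0.0179,-0.4425,-0.8686,-0.0035,-0.0048,0.0532,0.0191,-0.6762,0.5757,0.6964,-23.8204,-1.7693,6.3736,2.0133
30,0.6853,0.0178,-0.4415,-0.8682,-0.0033,-0.0047,0.0505,0.0188,-0.6761,0.5755,0.6968,-23.8029,-1.7668,6.3655,2.0119
31,0.6853,0.0177,-0.4405,-0.8678,-0.0031,-0.0045,0.0475,0.0186,-0.6760,0.5753,0.6972,-23.7904,-1.7646,6.3590,2.0108
32,0.6852,0.0176,-0.4396,-0.8674,-0.0029,-0.0043,0.0443,0.0183,-0.6759,0.5751,0.6976,-22.5323,-3.8740,6.6938,2.1872
33,0.6851,0.0140,-0.4391,-0.8664,-0.0058,-0.3580,0.0116,0.0813,-0.6765,0.5743,0.6979,-24.0302,-1.3567,6.2745,1.9758
34,0.6851,0.0077,-0.4385,-0.8652,0.0018,-0.2640,0.0473,0.0377,-0.6776,0.5730,0.6982,-23.9943,-1.4464,6.2690,1.9820
35,0.6851,0.0032,-0.4375,-0.8647,0.0048,-0.1912,0.0598,0.0184,-0.6783,0.5720,0.6984,-23.9624,-1.5183,6.2653,1.9859
36,0.6852,-0.0001,-0.4363,-0.8643,0.0053,-0.1342,0.0589,0.0155,-0.6789,0.5713,0.6986,-23.9355,-1.5762,6.2632,1.9879
37,0.6853,-0.0023,-0.4352,-0.8640,0.0049,-0.0890,0.0535,0.0155,-0.6793,0.5708,0.6989,-23.9138,-1.6231,6.2628,1.9897
38,0.6854,-0.0037,-0.4342,-0.8637,0.0039,-0.0533,0.0465,0.0158,-0.6795,0.5704,0.6991,-23.8968,-1.6608,6.2640,1.9917
39,0.6855,-0.0045,-0.4334,-0.8633,0.0028,-0.0252,0.0390,0.0160,-0.6796,0.5701,0.6993,,,,
# max |u| (N·m): 26.9119


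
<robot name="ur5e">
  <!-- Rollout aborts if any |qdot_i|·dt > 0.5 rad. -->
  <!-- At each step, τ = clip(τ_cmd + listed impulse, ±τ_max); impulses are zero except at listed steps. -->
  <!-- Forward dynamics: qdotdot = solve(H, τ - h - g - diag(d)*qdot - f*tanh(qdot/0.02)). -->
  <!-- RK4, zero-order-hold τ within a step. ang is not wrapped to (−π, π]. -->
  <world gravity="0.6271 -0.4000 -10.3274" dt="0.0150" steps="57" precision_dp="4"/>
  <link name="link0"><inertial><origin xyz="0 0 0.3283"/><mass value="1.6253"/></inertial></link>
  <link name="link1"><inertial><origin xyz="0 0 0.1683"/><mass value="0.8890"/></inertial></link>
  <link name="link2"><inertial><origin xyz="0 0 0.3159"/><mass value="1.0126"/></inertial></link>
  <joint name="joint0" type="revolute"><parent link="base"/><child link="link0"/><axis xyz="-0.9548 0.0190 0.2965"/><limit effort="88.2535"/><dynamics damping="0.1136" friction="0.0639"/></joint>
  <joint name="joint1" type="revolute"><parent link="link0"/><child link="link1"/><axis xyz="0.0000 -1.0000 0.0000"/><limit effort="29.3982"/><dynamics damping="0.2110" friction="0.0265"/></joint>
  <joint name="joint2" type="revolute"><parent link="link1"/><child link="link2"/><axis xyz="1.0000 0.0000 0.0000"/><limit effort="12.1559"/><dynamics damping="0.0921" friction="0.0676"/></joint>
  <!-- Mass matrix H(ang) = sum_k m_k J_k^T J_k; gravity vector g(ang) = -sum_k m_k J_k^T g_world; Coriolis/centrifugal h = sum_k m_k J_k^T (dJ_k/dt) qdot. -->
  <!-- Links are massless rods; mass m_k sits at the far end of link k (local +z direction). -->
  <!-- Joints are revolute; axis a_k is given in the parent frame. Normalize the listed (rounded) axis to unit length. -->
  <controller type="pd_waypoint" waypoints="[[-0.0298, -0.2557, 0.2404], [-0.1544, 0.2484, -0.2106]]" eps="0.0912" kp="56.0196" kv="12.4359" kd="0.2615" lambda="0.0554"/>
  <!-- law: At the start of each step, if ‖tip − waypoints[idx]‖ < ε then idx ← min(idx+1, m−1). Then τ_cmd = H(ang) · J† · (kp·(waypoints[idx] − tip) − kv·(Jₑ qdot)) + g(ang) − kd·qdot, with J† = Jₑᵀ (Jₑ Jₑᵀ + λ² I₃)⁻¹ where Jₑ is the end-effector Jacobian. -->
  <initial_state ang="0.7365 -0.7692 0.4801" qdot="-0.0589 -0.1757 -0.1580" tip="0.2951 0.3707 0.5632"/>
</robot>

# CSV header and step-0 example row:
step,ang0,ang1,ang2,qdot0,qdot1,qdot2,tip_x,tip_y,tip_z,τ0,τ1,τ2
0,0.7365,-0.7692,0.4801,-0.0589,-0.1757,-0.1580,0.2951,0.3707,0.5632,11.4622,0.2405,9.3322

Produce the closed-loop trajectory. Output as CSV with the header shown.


step,ang0,ang1,ang2,qdot0,qdot1,qdot2,tip_x,tip_y,tip_z,τ0,τ1,τ2
1,0.7466,-0.7748,0.5109,1.3882,-0.5844,4.2013,0.2948,0.3672,0.5614,7.9904,0.8989,6.9417
2,0.7751,-0.7865,0.5962,2.3942,-0.9916,7.0948,0.2915,0.3580,0.5568,1.2936,1.2723,5.5476
3,0.8152,-0.8046,0.7146,2.9352,-1.4331,8.6465,0.2850,0.3450,0.5488,-6.1346,1.4597,4.6630
4,0.8604,-0.8295,0.8486,3.0853,-1.9104,9.1856,0.2754,0.3293,0.5377,-12.2131,1.5277,3.9434
5,0.9059,-0.8619,0.9857,2.9685,-2.4223,9.1024,0.2631,0.3119,0.5240,-16.3293,1.5248,3.2206
6,0.9483,-0.9023,1.1191,2.6913,-2.9715,8.6902,0.2489,0.2934,0.5088,-18.7267,1.4822,2.4564
7,0.9859,-0.9512,1.2450,2.3235,-3.5584,8.1206,0.2333,0.2743,0.4930,-19.8512,1.4144,1.6732
8,1.0176,-1.0091,1.3619,1.9056,-4.1741,7.4815,0.2167,0.2549,0.4773,-20.0917,1.3224,0.9090
9,1.0428,-1.0764,1.4690,1.4605,-4.7956,6.8169,0.1995,0.2356,0.4624,-19.7346,1.1985,0.1971
10,1.0613,-1.1529,1.5661,1.0017,-5.3868,6.1508,0.1818,0.2168,0.4489,-18.9844,1.0316,-0.4390
11,1.0729,-1.2378,1.6534,0.5384,-5.9074,5.5000,0.1641,0.1989,0.4373,-17.9979,0.8169,-0.9855
12,1.0776,-1.3298,1.7311,0.0792,-6.3279,4.8781,0.1464,0.1819,0.4276,-16.9091,0.5662,-1.4347
13,1.0754,-1.4274,1.7998,-0.3647,-6.6400,4.2959,0.1293,0.1661,0.4201,-15.8557,0.3171,-1.7824
14,1.0668,-1.5288,1.8601,-0.7901,-6.8408,3.7583,0.1130,0.1515,0.4147,-14.9013,0.1290,-2.0260
15,1.0519,-1.6323,1.9127,-1.1941,-6.9194,3.2692,0.0979,0.1378,0.4113,-14.0597,0.0648,-2.1654
16,1.0312,-1.7358,1.9583,-1.5745,-6.8436,2.8322,0.0843,0.1247,0.4096,-13.2717,0.1551,-2.2029
17,1.0049,-1.8365,1.9979,-1.9276,-6.5715,2.4499,0.0723,0.1120,0.4094,-12.4349,0.3766,-2.1432
18,0.9736,-1.9315,2.0321,-2.2458,-6.0807,2.1207,0.0620,0.0993,0.4104,-11.4670,0.6646,-1.9936
19,0.9378,-2.0176,2.0617,-2.5185,-5.3879,1.8374,0.0534,0.0862,0.4123,-10.3471,0.9491,-1.7648
20,0.8984,-2.0920,2.0874,-2.7356,-4.5465,1.5883,0.0463,0.0726,0.4147,-9.1107,1.1821,-1.4720
21,0.8562,-2.1532,2.1095,-2.8914,-3.6282,1.3614,0.0404,0.0583,0.4172,-7.8223,1.3426,-1.1340
22,0.8121,-2.2006,2.1284,-2.9859,-2.7039,1.1485,0.0357,0.0433,0.4196,-6.5501,1.4306,-0.7713
23,0.7670,-2.2345,2.1441,-3.0247,-1.8312,0.9463,0.0318,0.0277,0.4215,-5.3498,1.4578,-0.4037
24,0.7217,-2.2560,2.1569,-3.0169,-1.0500,0.7559,0.0286,0.0116,0.4229,-4.2582,1.4411,-0.0480
25,0.6768,-2.2666,2.1669,-2.9734,-0.3823,0.5810,0.0259,-0.0049,0.4235,-3.2916,1.3974,0.2828
26,0.6327,-2.2681,2.1745,-2.9045,0.1594,0.4256,0.0236,-0.0215,0.4233,-2.4494,1.3431,0.5802
27,0.5898,-2.2626,2.1798,-2.8197,0.5614,0.2930,0.0216,-0.0380,0.4223,-1.7193,1.2935,0.8397
28,0.5482,-2.2518,2.1834,-2.7256,0.8647,0.1839,0.0198,-0.0543,0.4206,-1.0812,1.2476,1.0603
29,0.5081,-2.2371,2.1855,-2.6266,1.0817,0.0977,0.0181,-0.0703,0.4183,-0.5174,1.2099,1.2435
30,0.4695,-2.2198,2.1865,-2.5259,1.2262,0.0325,0.0165,-0.0858,0.4153,-0.0125,1.1822,1.3918
31,0.4323,-2.2007,2.1866,-2.4266,1.3119,-0.0073,0.0150,-0.1007,0.4118,0.4461,1.1649,1.4998
32,0.3967,-2.1807,2.1864,-2.3302,1.3519,-0.0218,0.0135,-0.1150,0.4079,0.8685,1.1579,1.5666
33,0.3625,-2.1603,2.1860,-2.2346,1.3585,-0.0261,0.0119,-0.1285,0.4037,1.2611,1.1598,1.6117
34,0.3297,-2.1400,2.1856,-2.1396,1.3418,-0.0247,0.0103,-0.1414,0.3992,1.6271,1.1684,1.6414
35,0.2983,-2.1201,2.1853,-2.0452,1.3096,-0.0200,0.0086,-0.1535,0.3946,1.9680,1.1816,1.6592
36,0.2684,-2.1007,2.1850,-1.9515,1.2676,-0.0136,0.0069,-0.1649,0.3898,2.2846,1.1979,1.6685
37,0.2398,-2.0821,2.1849,-1.8588,1.2201,-0.0072,0.0052,-0.1756,0.3849,2.5774,1.2158,1.6721
38,0.2126,-2.0641,2.1848,-1.7671,1.1703,-0.0017,0.0034,-0.1856,0.3800,2.8467,1.2345,1.6719
39,0.1868,-2.0469,2.1848,-1.6768,1.1203,0.0031,0.0017,-0.1950,0.3751,3.0928,1.2532,1.6688
40,0.1623,-2.0305,2.1848,-1.5883,1.0714,0.0073,-0.0001,-0.2038,0.3703,3.3166,1.2714,1.6629
41,0.1392,-2.0147,2.1850,-1.5019,1.0247,0.0114,-0.0018,-0.2119,0.3655,3.5188,1.2889,1.6544
42,0.1173,-1.9997,2.1852,-1.4178,0.9806,0.0155,-0.0035,-0.2195,0.3608,3.7005,1.3055,1.6434
43,0.0966,-1.9853,2.1854,-1.3363,0.9397,0.0198,-0.0051,-0.2265,0.3563,3.8629,1.3212,1.6301
44,0.0772,-1.9715,2.1858,-1.2576,0.9021,0.0243,-0.0067,-0.2330,0.3519,4.0071,1.3359,1.6146
45,0.0589,-1.9582,2.1861,-1.1818,0.8680,0.0292,-0.0083,-0.2390,0.3476,4.1346,1.3495,1.5970
46,0.0417,-1.9454,2.1866,-1.1089,0.8373,0.0344,-0.0098,-0.2445,0.3435,4.2465,1.3623,1.5776
47,0.0256,-1.9330,2.1872,-1.0391,0.8101,0.0399,-0.0113,-0.2496,0.3396,4.3444,1.3741,1.5565
48,0.0106,-1.9210,2.1878,-0.9725,0.7864,0.0456,-0.0127,-0.2543,0.3359,4.4293,1.3850,1.5339
49,-0.0035,-1.9094,2.1885,-0.9089,0.7659,0.0514,-0.0141,-0.2586,0.3323,4.5027,1.3951,1.5101
50,-0.0167,-1.8980,2.1893,-0.8483,0.7486,0.0573,-0.0155,-0.2626,0.3289,5.7154,4.3922,6.0995
51,-0.0293,-1.8743,2.1955,-0.8265,2.3863,0.7658,-0.0182,-0.2653,0.3259,5.2907,4.2579,5.1529
52,-0.0414,-1.8280,2.2112,-0.7917,3.7492,1.3327,-0.0232,-0.2660,0.3232,5.2331,4.6057,4.5357
53,-0.0529,-1.7612,2.2348,-0.7310,5.1292,1.8160,-0.0303,-0.2648,0.3203,5.5657,5.1091,4.1317
54,-0.0631,-1.6730,2.2653,-0.6333,6.5921,2.2620,-0.0388,-0.2616,0.3165,6.1856,5.4597,3.8513
55,-0.0716,-1.5631,2.3026,-0.4977,8.0170,2.7143,-0.0484,-0.2559,0.3111,6.7747,5.3866,3.6044
56,-0.0779,-1.4340,2.3469,-0.3445,9.1497,3.2102,-0.0584,-0.2474,0.3034,6.7932,4.7404,3.2955
57,-0.0821,-1.2923,2.3991,-0.2184,9.7100,3.7633,-0.0679,-0.2357,0.2929,,,


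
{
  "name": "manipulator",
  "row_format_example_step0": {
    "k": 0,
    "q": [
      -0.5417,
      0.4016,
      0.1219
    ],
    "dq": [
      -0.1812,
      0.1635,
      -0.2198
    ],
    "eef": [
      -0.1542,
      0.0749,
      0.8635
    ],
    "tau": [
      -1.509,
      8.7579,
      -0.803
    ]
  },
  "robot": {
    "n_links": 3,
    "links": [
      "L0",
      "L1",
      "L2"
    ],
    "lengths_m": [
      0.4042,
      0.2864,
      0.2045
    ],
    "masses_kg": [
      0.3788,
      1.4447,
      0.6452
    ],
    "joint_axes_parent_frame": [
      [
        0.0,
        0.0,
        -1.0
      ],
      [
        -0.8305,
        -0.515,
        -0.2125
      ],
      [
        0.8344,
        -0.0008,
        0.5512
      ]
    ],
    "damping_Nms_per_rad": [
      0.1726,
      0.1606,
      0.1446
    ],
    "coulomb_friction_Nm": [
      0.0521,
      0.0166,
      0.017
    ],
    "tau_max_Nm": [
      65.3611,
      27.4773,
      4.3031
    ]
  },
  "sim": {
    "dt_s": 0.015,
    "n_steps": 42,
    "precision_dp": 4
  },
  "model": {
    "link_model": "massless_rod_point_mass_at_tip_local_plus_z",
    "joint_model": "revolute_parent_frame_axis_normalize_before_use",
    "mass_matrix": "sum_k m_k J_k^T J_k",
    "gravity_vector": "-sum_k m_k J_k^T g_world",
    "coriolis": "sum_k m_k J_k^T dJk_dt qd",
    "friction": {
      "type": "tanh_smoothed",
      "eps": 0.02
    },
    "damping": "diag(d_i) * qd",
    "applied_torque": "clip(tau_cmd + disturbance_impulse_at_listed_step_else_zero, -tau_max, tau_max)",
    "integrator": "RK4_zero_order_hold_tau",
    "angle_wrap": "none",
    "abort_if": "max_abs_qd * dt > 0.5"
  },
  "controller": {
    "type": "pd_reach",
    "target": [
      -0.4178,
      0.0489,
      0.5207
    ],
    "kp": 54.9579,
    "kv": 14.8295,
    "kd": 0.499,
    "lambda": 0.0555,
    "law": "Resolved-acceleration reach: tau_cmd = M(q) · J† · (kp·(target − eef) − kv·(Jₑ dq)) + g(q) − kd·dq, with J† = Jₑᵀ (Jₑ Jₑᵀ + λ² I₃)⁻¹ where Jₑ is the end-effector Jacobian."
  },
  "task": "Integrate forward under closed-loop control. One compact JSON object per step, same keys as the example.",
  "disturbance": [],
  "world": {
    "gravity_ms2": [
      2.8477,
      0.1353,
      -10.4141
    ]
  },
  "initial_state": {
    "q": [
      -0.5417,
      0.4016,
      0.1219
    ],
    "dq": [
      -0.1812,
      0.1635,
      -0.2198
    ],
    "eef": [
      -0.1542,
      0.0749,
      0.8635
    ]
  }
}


{"k":1,"q":[-0.5467,0.4095,0.125],"dq":[-0.4848,0.8792,0.591],"eef":[-0.1573,0.0756,0.8623],"tau":[-1.0883,6.4934,-0.9806]}
{"k":2,"q":[-0.5561,0.4258,0.133],"dq":[-0.7614,1.3051,0.4887],"eef":[-0.1637,0.0767,0.8598],"tau":[-0.8712,4.4187,-0.6486]}
{"k":3,"q":[-0.5683,0.4478,0.1403],"dq":[-0.8576,1.6299,0.4821],"eef":[-0.1724,0.0787,0.8561],"tau":[-0.7949,2.7824,-0.4233]}
{"k":4,"q":[-0.5815,0.474,0.1471],"dq":[-0.8916,1.8597,0.4359],"eef":[-0.1829,0.0813,0.8515],"tau":[-0.7832,1.4287,-0.2134]}
{"k":5,"q":[-0.5949,0.5031,0.1533],"dq":[-0.8941,2.0202,0.3884],"eef":[-0.1944,0.0843,0.8459],"tau":[-0.8007,0.3024,-0.0357]}
{"k":6,"q":[-0.6082,0.5342,0.1587],"dq":[-0.8838,2.1266,0.3421],"eef":[-0.2067,0.0876,0.8396],"tau":[-0.8287,-0.6449,0.1141]}
{"k":7,"q":[-0.6214,0.5665,0.1635],"dq":[-0.8684,2.1909,0.2998],"eef":[-0.2195,0.0909,0.8325],"tau":[-0.858,-1.4483,0.2394]}
{"k":8,"q":[-0.6343,0.5996,0.1677],"dq":[-0.8512,2.2221,0.2621],"eef":[-0.2324,0.0942,0.8249],"tau":[-0.8841,-2.1347,0.344]}
{"k":9,"q":[-0.6469,0.6329,0.1713],"dq":[-0.8335,2.2275,0.2291],"eef":[-0.2452,0.0973,0.8167],"tau":[-0.9051,-2.7246,0.4313]}
{"k":10,"q":[-0.6593,0.6662,0.1745],"dq":[-0.8158,2.2126,0.2003],"eef":[-0.2579,0.1003,0.8082],"tau":[-0.9202,-3.2343,0.5043]}
{"k":11,"q":[-0.6714,0.6992,0.1772],"dq":[-0.7981,2.1818,0.1755],"eef":[-0.2703,0.103,0.7992],"tau":[-0.9292,-3.6763,0.5652]}
{"k":12,"q":[-0.6832,0.7315,0.1797],"dq":[-0.7805,2.1388,0.1541],"eef":[-0.2822,0.1054,0.7901],"tau":[-0.9326,-4.0609,0.6162]}
{"k":13,"q":[-0.6948,0.7632,0.1818],"dq":[-0.7628,2.0864,0.1359],"eef":[-0.2937,0.1075,0.7808],"tau":[-0.9308,-4.3962,0.6588]}
{"k":14,"q":[-0.7061,0.794,0.1837],"dq":[-0.7451,2.0271,0.1205],"eef":[-0.3048,0.1093,0.7713],"tau":[-0.9244,-4.689,0.6944]}
{"k":15,"q":[-0.7172,0.8239,0.1854],"dq":[-0.7271,1.9627,0.1076],"eef":[-0.3153,0.1108,0.7619],"tau":[-0.9142,-4.945,0.7241]}
{"k":16,"q":[-0.7279,0.8529,0.1869],"dq":[-0.7091,1.8949,0.0969],"eef":[-0.3252,0.1121,0.7524],"tau":[-0.9007,-5.1689,0.7487]}
{"k":17,"q":[-0.7384,0.8807,0.1882],"dq":[-0.6908,1.8248,0.0882],"eef":[-0.3346,0.113,0.743],"tau":[-0.8847,-5.3647,0.7691]}
{"k":18,"q":[-0.7487,0.9076,0.1895],"dq":[-0.6724,1.7535,0.0811],"eef":[-0.3435,0.1137,0.7338],"tau":[-0.8667,-5.536,0.786]}
{"k":19,"q":[-0.7586,0.9333,0.1906],"dq":[-0.6538,1.6819,0.0757],"eef":[-0.3518,0.1141,0.7247],"tau":[-0.8473,-5.6858,0.7998]}
{"k":20,"q":[-0.7683,0.958,0.1917],"dq":[-0.635,1.6107,0.0715],"eef":[-0.3596,0.1143,0.7158],"tau":[-0.8269,-5.8167,0.8111]}
{"k":21,"q":[-0.7777,0.9816,0.1928],"dq":[-0.6162,1.5404,0.0685],"eef":[-0.3669,0.1143,0.7072],"tau":[-0.8061,-5.9312,0.8202]}
{"k":22,"q":[-0.7868,1.0042,0.1937],"dq":[-0.5973,1.4714,0.0665],"eef":[-0.3738,0.1141,0.6987],"tau":[-0.7851,-6.0311,0.8275]}
{"k":23,"q":[-0.7956,1.0257,0.1947],"dq":[-0.5784,1.404,0.0654],"eef":[-0.3801,0.1137,0.6906],"tau":[-0.7642,-6.1185,0.8333]}
{"k":24,"q":[-0.8041,1.0463,0.1957],"dq":[-0.5596,1.3386,0.065],"eef":[-0.3861,0.1132,0.6827],"tau":[-0.7438,-6.1948,0.8378]}
{"k":25,"q":[-0.8124,1.0659,0.1966],"dq":[-0.5408,1.2753,0.0652],"eef":[-0.3916,0.1126,0.675],"tau":[-0.724,-6.2614,0.8414]}
{"k":26,"q":[-0.8203,1.0845,0.1976],"dq":[-0.5221,1.2142,0.0659],"eef":[-0.3968,0.1119,0.6677],"tau":[-0.7049,-6.3197,0.844]}
{"k":27,"q":[-0.828,1.1023,0.1986],"dq":[-0.5036,1.1555,0.0671],"eef":[-0.4016,0.1111,0.6606],"tau":[-0.6868,-6.3707,0.846]}
{"k":28,"q":[-0.8354,1.1192,0.1996],"dq":[-0.4853,1.0991,0.0686],"eef":[-0.4061,0.1102,0.6538],"tau":[-0.6696,-6.4153,0.8474]}
{"k":29,"q":[-0.8426,1.1353,0.2006],"dq":[-0.4673,1.0452,0.0704],"eef":[-0.4102,0.1092,0.6473],"tau":[-0.6535,-6.4544,0.8484]}
{"k":30,"q":[-0.8495,1.1506,0.2017],"dq":[-0.4495,0.9937,0.0725],"eef":[-0.4141,0.1082,0.6411],"tau":[-0.6384,-6.4887,0.849]}
{"k":31,"q":[-0.8561,1.1651,0.2028],"dq":[-0.432,0.9445,0.0748],"eef":[-0.4177,0.1072,0.6352],"tau":[-0.6243,-6.5189,0.8493]}
{"k":32,"q":[-0.8624,1.1789,0.2039],"dq":[-0.4148,0.8977,0.0773],"eef":[-0.4211,0.1061,0.6295],"tau":[-0.6113,-6.5455,0.8494]}
{"k":33,"q":[-0.8685,1.192,0.2051],"dq":[-0.398,0.8532,0.0798],"eef":[-0.4242,0.105,0.6241],"tau":[-0.5993,-6.5691,0.8494]}
{"k":34,"q":[-0.8744,1.2045,0.2063],"dq":[-0.3816,0.8109,0.0825],"eef":[-0.4271,0.1039,0.6189],"tau":[-0.5882,-6.5899,0.8492]}
{"k":35,"q":[-0.88,1.2164,0.2076],"dq":[-0.3655,0.7707,0.0852],"eef":[-0.4297,0.1027,0.614],"tau":[-0.5781,-6.6084,0.8489]}
{"k":36,"q":[-0.8853,1.2276,0.2089],"dq":[-0.3499,0.7326,0.088],"eef":[-0.4322,0.1016,0.6093],"tau":[-0.5689,-6.6249,0.8486]}
{"k":37,"q":[-0.8905,1.2383,0.2102],"dq":[-0.3347,0.6966,0.0908],"eef":[-0.4346,0.1005,0.6048],"tau":[-0.5606,-6.6397,0.8483]}
{"k":38,"q":[-0.8954,1.2485,0.2116],"dq":[-0.3199,0.6624,0.0936],"eef":[-0.4367,0.0994,0.6005],"tau":[-0.553,-6.653,0.8479]}
{"k":39,"q":[-0.9001,1.2582,0.213],"dq":[-0.3055,0.63,0.0964],"eef":[-0.4388,0.0983,0.5965],"tau":[-0.5462,-6.6651,0.8475]}
{"k":40,"q":[-0.9045,1.2674,0.2145],"dq":[-0.2916,0.5994,0.0992],"eef":[-0.4406,0.0972,0.5926],"tau":[-0.5401,-6.676,0.8472]}
{"k":41,"q":[-0.9088,1.2762,0.216],"dq":[-0.2781,0.5705,0.1019],"eef":[-0.4424,0.0962,0.5889],"tau":[-0.5346,-6.6859,0.8469]}
{"k":42,"q":[-0.9129,1.2846,0.2175],"dq":[-0.2651,0.5432,0.1047],"eef":[-0.444,0.0951,0.5854]}


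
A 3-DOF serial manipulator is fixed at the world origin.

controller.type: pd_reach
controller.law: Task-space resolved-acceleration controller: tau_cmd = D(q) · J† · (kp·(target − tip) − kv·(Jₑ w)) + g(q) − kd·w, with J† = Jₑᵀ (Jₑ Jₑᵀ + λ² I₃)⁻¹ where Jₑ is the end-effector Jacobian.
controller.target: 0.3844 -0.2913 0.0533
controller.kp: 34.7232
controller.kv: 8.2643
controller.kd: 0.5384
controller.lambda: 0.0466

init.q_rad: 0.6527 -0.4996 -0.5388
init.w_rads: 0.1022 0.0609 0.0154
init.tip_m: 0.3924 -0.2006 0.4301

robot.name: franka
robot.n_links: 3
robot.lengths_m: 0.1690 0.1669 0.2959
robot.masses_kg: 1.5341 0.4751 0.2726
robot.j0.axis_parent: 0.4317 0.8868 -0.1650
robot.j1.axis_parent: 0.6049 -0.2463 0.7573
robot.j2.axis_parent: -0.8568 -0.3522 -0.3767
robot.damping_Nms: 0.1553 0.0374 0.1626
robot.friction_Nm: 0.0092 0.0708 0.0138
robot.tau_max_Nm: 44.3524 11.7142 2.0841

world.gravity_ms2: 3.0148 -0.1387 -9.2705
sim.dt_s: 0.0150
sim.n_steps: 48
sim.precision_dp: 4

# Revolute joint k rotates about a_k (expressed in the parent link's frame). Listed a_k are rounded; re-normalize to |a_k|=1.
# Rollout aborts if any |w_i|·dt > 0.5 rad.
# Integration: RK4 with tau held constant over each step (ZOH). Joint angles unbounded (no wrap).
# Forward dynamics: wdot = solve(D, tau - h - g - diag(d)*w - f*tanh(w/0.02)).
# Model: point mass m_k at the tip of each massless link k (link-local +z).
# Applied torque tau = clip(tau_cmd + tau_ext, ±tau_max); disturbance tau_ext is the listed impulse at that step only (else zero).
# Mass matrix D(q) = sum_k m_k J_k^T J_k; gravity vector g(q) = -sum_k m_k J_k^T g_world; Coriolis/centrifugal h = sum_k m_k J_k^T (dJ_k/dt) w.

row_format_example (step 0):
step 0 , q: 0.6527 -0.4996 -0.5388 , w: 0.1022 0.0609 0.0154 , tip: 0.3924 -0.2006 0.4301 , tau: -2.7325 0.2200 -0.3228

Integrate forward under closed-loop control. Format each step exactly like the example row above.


step 1 , q: 0.6542 -0.5045 -0.5454 , w: 0.1153 -0.6133 -0.7946 , tip: 0.3931 -0.2016 0.4285 , tau: -3.0226 0.5833 0.1824
step 2 , q: 0.6578 -0.5073 -0.5510 , w: 0.3476 0.1441 -0.0579 , tip: 0.3943 -0.2033 0.4261 , tau: -3.2799 0.1649 -0.2013
step 3 , q: 0.6627 -0.5112 -0.5586 , w: 0.3201 -0.5795 -0.8507 , tip: 0.3960 -0.2055 0.4228 , tau: -3.4970 0.5613 0.2812
step 4 , q: 0.6691 -0.5134 -0.5648 , w: 0.5212 0.1858 -0.0755 , tip: 0.3980 -0.2081 0.4191 , tau: -3.6958 0.1417 -0.1336
step 5 , q: 0.6764 -0.5171 -0.5727 , w: 0.4613 -0.5785 -0.8807 , tip: 0.4004 -0.2110 0.4147 , tau: -3.8587 0.5623 0.3487
step 6 , q: 0.6848 -0.5191 -0.5790 , w: 0.6414 0.2172 -0.0681 , tip: 0.4030 -0.2141 0.4101 , tau: -4.0159 0.1267 -0.0929
step 7 , q: 0.6936 -0.5226 -0.5870 , w: 0.5560 -0.5879 -0.8982 , tip: 0.4057 -0.2174 0.4049 , tau: -4.1387 0.5702 0.3989
step 8 , q: 0.7033 -0.5243 -0.5933 , w: 0.7222 0.2449 -0.0505 , tip: 0.4085 -0.2209 0.3995 , tau: -4.2665 0.1142 -0.0663
step 9 , q: 0.7133 -0.5277 -0.6012 , w: 0.6173 -0.5990 -0.9075 , tip: 0.4115 -0.2244 0.3938 , tau: -4.3593 0.5791 0.4375
step 10 , q: 0.7238 -0.5294 -0.6074 , w: 0.7744 0.2736 -0.0248 , tip: 0.4144 -0.2279 0.3880 , tau: -4.4662 0.1010 -0.0503
step 11 , q: 0.7344 -0.5327 -0.6152 , w: 0.6534 -0.6135 -0.9151 , tip: 0.4174 -0.2315 0.3818 , tau: -4.5361 0.5896 0.4699
step 12 , q: 0.7455 -0.5342 -0.6211 , w: 0.8060 0.3052 0.0078 , tip: 0.4204 -0.2351 0.3757 , tau: -4.6283 0.0859 -0.0428
step 13 , q: 0.7564 -0.5374 -0.6289 , w: 0.6704 -0.6350 -0.9271 , tip: 0.4233 -0.2387 0.3693 , tau: -4.6798 0.6034 0.5009
step 14 , q: 0.7678 -0.5388 -0.6346 , w: 0.8225 0.3400 0.0463 , tip: 0.4262 -0.2423 0.3630 , tau: -4.7617 0.0687 -0.0424
step 15 , q: 0.7789 -0.5421 -0.6422 , w: 0.6736 -0.6598 -0.9393 , tip: 0.4289 -0.2458 0.3565 , tau: -4.7982 0.6187 0.5287
step 16 , q: 0.7902 -0.5434 -0.6477 , w: 0.8264 0.3652 0.0802 , tip: 0.4317 -0.2493 0.3501 , tau: -4.8728 0.0569 -0.0427
step 17 , q: 0.8013 -0.5466 -0.6550 , w: 0.6684 -0.6773 -0.9403 , tip: 0.4342 -0.2527 0.3435 , tau: -4.8971 0.6300 0.5471
step 18 , q: 0.8126 -0.5479 -0.6604 , w: 0.8195 0.3733 0.1013 , tip: 0.4368 -0.2561 0.3371 , tau: -4.9658 0.0545 -0.0386
step 19 , q: 0.8236 -0.5511 -0.6675 , w: 0.6580 -0.6805 -0.9247 , tip: 0.4392 -0.2593 0.3305 , tau: -4.9803 0.6334 0.5533
step 20 , q: 0.8347 -0.5525 -0.6726 , w: 0.8047 0.3726 0.1127 , tip: 0.4416 -0.2625 0.3241 , tau: -5.0443 0.0565 -0.0313
step 21 , q: 0.8454 -0.5557 -0.6794 , w: 0.6434 -0.6739 -0.9004 , tip: 0.4438 -0.2656 0.3176 , tau: -5.0509 0.6310 0.5526
step 22 , q: 0.8562 -0.5570 -0.6843 , w: 0.7841 0.3670 0.1178 , tip: 0.4459 -0.2686 0.3113 , tau: -5.1106 0.0607 -0.0219
step 23 , q: 0.8667 -0.5601 -0.6908 , w: 0.6252 -0.6611 -0.8714 , tip: 0.4479 -0.2716 0.3050 , tau: -5.1108 0.6249 0.5475
step 24 , q: 0.8772 -0.5614 -0.6956 , w: 0.7593 0.3580 0.1182 , tip: 0.4499 -0.2744 0.2988 , tau: -5.1667 0.0664 -0.0116
step 25 , q: 0.8873 -0.5645 -0.7018 , w: 0.6044 -0.6441 -0.8398 , tip: 0.4516 -0.2772 0.2926 , tau: -5.1616 0.6161 0.5394
step 26 , q: 0.8975 -0.5658 -0.7064 , w: 0.7314 0.3461 0.1152 , tip: 0.4534 -0.2798 0.2866 , tau: -5.2140 0.0733 -0.0007
step 27 , q: 0.9072 -0.5687 -0.7124 , w: 0.5816 -0.6241 -0.8063 , tip: 0.4549 -0.2824 0.2806 , tau: -5.2046 0.6053 0.5289
step 28 , q: 0.9169 -0.5700 -0.7167 , w: 0.7014 0.3320 0.1095 , tip: 0.4565 -0.2849 0.2748 , tau: -5.2538 0.0812 0.0105
step 29 , q: 0.9262 -0.5729 -0.7225 , w: 0.5575 -0.6019 -0.7719 , tip: 0.4579 -0.2874 0.2689 , tau: -5.2408 0.5931 0.5166
step 30 , q: 0.9356 -0.5741 -0.7267 , w: 0.6700 0.3160 0.1018 , tip: 0.4592 -0.2897 0.2633 , tau: -5.2869 0.0898 0.0217
step 31 , q: 0.9445 -0.5769 -0.7322 , w: 0.5325 -0.5781 -0.7369 , tip: 0.4604 -0.2920 0.2577 , tau: -5.2711 0.5798 0.5029
step 32 , q: 0.9534 -0.5781 -0.7362 , w: 0.6378 0.2988 0.0924 , tip: 0.4616 -0.2942 0.2524 , tau: -5.3142 0.0989 0.0328
step 33 , q: 0.9618 -0.5809 -0.7415 , w: 0.5071 -0.5535 -0.7020 , tip: 0.4626 -0.2963 0.2470 , tau: -5.2962 0.5658 0.4883
step 34 , q: 0.9703 -0.5820 -0.7454 , w: 0.6052 0.2810 0.0822 , tip: 0.4636 -0.2983 0.2418 , tau: -5.3364 0.1080 0.0435
step 35 , q: 0.9784 -0.5847 -0.7505 , w: 0.4814 -0.5286 -0.6678 , tip: 0.4645 -0.3003 0.2367 , tau: -5.3167 0.5515 0.4732
step 36 , q: 0.9864 -0.5858 -0.7542 , w: 0.5727 0.2633 0.0718 , tip: 0.4654 -0.3022 0.2318 , tau: -5.3542 0.1169 0.0535
step 37 , q: 0.9940 -0.5884 -0.7591 , w: 0.4558 -0.5043 -0.6350 , tip: 0.4661 -0.3040 0.2269 , tau: -5.3331 0.5373 0.4582
step 38 , q: 1.0016 -0.5895 -0.7627 , w: 0.5408 0.2466 0.0619 , tip: 0.4668 -0.3057 0.2222 , tau: -5.3681 0.1251 0.0626
step 39 , q: 1.0087 -0.5920 -0.7674 , w: 0.4304 -0.4814 -0.6041 , tip: 0.4675 -0.3074 0.2176 , tau: -5.3461 0.5237 0.4436
step 40 , q: 1.0159 -0.5931 -0.7708 , w: 0.5096 0.2312 0.0529 , tip: 0.4681 -0.3090 0.2132 , tau: -5.3788 0.1324 0.0705
step 41 , q: 1.0227 -0.5956 -0.7754 , w: 0.4053 -0.4602 -0.5758 , tip: 0.4685 -0.3106 0.2088 , tau: -5.3560 0.5110 0.4299
step 42 , q: 1.0294 -0.5966 -0.7787 , w: 0.4794 0.2174 0.0452 , tip: 0.4690 -0.3121 0.2046 , tau: -5.3865 0.1388 0.0771
step 43 , q: 1.0358 -0.5990 -0.7831 , w: 0.3807 -0.4414 -0.5500 , tip: 0.4694 -0.3135 0.2004 , tau: -5.3632 0.4994 0.4171
step 44 , q: 1.0421 -0.6000 -0.7863 , w: 0.4504 0.2053 0.0390 , tip: 0.4698 -0.3150 0.1964 , tau: -5.3919 0.1441 0.0824
step 45 , q: 1.0481 -0.6024 -0.7905 , w: 0.3567 -0.4248 -0.5268 , tip: 0.4701 -0.3163 0.1925 , tau: -5.3680 0.4891 0.4054
step 46 , q: 1.0540 -0.6034 -0.7936 , w: 0.4226 0.1948 0.0341 , tip: 0.4704 -0.3176 0.1888 , tau: -5.3953 0.1486 0.0865
step 47 , q: 1.0596 -0.6057 -0.7977 , w: 0.3335 -0.4105 -0.5060 , tip: 0.4707 -0.3188 0.1851 , tau: -5.3710 0.4799 0.3946
step 48 , q: 1.0651 -0.6066 -0.8006 , w: 0.3962 0.1857 0.0306 , tip: 0.4709 -0.3200 0.1816
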